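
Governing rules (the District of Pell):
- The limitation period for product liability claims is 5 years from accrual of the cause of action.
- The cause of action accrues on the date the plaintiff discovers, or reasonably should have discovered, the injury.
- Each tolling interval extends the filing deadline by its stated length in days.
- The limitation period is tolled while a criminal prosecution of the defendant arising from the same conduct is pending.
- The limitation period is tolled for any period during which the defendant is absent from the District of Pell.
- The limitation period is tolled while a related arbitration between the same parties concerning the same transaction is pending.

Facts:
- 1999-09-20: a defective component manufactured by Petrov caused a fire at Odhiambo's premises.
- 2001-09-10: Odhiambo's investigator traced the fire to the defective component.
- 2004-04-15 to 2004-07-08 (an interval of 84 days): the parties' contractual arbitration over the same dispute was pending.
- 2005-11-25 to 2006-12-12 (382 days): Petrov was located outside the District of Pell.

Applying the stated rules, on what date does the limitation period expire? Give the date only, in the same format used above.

2007-12-20

The claim did not accrue until Odhiambo discovered the injury on 2001-09-10; the 1999-09-20 act date does not start the clock under the stated rule.
Adding the 5 years base period to 2001-09-10 gives a deadline of 2006-09-10, before any tolling.
The pending related arbitration from 2004-04-15 to 2004-07-08 tolled the period for 84 days, extending the deadline to 2006-12-03.
The period was tolled for 382 days by the defendant's absence from the jurisdiction (2005-11-25 to 2006-12-12), pushing the deadline to 2007-12-20.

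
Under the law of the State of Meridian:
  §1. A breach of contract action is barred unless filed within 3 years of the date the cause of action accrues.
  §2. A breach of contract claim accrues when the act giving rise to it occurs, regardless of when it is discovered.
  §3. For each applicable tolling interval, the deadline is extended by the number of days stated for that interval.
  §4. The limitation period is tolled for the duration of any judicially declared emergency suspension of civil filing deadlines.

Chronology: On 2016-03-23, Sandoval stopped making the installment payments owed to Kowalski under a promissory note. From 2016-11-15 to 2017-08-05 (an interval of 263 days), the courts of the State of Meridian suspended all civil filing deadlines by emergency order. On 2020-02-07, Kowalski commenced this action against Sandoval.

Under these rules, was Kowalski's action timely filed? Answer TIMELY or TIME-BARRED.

The cause of action accrued on 2016-03-23, the date of the act.
Adding the 3 years base period to 2016-03-23 gives a deadline of 2019-03-23, before any tolling.
The period was tolled for 263 days by the emergency suspension of filing deadlines (2016-11-15 to 2017-08-05), pushing the deadline to 2019-12-11.
The 2020-02-07 filing falls after the 2019-12-11 deadline; the claim is time-barred.

TIME-BARRED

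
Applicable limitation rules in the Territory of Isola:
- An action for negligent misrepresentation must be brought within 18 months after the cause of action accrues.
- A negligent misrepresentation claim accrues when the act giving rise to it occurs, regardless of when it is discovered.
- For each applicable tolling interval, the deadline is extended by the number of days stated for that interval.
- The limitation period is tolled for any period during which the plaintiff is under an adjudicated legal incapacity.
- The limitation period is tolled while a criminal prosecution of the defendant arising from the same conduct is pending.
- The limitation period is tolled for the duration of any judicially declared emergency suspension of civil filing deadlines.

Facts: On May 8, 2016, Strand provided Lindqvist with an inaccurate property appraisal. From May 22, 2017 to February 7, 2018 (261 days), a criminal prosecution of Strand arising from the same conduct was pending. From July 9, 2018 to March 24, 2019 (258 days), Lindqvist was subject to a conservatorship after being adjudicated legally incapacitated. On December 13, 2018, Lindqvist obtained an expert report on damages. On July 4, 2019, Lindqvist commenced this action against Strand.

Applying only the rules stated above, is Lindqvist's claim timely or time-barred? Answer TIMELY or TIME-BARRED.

The claim accrued on May 8, 2016, when the wrongful act occurred.
18 months from May 8, 2016 is November 8, 2017.
Because the pending criminal prosecution ran from May 22, 2017 to February 7, 2018, the deadline is extended by 261 days to July 27, 2018.
The period was tolled for 258 days by the plaintiff's legal incapacity (July 9, 2018 to March 24, 2019), pushing the deadline to April 11, 2019.
The other events in the timeline have no effect on the limitation period under the stated rules.
Filing on July 4, 2019 missed the April 11, 2019 deadline — the action is time-barred.

TIME-BARRED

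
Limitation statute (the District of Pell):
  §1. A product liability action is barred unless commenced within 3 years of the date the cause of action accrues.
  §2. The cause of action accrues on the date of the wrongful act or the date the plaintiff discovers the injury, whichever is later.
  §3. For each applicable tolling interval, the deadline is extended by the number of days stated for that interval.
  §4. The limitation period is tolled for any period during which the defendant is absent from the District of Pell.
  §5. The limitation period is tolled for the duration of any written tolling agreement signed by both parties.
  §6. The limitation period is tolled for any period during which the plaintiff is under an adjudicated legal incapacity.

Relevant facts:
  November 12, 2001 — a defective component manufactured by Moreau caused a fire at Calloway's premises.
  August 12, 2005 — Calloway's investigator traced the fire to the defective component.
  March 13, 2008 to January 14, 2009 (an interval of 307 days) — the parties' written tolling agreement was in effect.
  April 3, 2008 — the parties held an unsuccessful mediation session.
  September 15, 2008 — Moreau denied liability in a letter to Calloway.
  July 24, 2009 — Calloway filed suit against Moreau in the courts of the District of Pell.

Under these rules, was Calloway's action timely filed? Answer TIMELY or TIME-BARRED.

The claim accrued on August 12, 2005 — the later of the November 12, 2001 act and the August 12, 2005 discovery.
The untolled deadline — 3 years after August 12, 2005 — is August 12, 2008.
The written tolling agreement from March 13, 2008 to January 14, 2009 tolled the period for 307 days, extending the deadline to June 15, 2009.
None of the other events listed affects the running of the period under the stated rules.
Filing on July 24, 2009 missed the June 15, 2009 deadline — the action is time-barred.

TIME-BARRED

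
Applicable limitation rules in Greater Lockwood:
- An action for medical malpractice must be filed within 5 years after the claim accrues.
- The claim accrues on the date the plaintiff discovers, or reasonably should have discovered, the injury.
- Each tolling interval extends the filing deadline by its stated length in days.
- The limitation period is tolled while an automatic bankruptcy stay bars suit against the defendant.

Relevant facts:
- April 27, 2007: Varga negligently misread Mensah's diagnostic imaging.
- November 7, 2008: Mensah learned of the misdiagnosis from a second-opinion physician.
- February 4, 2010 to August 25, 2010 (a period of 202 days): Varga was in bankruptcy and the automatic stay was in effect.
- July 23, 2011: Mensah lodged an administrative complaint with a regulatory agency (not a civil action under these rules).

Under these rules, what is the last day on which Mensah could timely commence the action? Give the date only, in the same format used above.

May 28, 2014

Accrual is tied to discovery, so the period began on November 7, 2008 rather than on April 27, 2007 when the act occurred.
The untolled deadline — 5 years after November 7, 2008 — is November 7, 2013.
Because the automatic bankruptcy stay ran from February 4, 2010 to August 25, 2010, the deadline is extended by 202 days to May 28, 2014.
The other events in the timeline have no effect on the limitation period under the stated rules.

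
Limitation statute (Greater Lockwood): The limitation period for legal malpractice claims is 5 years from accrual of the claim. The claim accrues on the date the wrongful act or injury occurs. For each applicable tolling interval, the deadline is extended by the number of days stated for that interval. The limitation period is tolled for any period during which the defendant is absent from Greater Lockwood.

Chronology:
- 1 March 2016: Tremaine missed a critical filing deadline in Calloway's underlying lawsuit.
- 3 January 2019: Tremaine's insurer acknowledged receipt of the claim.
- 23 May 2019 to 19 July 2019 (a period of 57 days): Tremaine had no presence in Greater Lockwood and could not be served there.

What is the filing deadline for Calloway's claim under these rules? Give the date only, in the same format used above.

The limitation period began to run on 1 March 2016.
5 years from 1 March 2016 is 1 March 2021.
Because the defendant's absence from the jurisdiction ran from 23 May 2019 to 19 July 2019, the deadline is extended by 57 days to 27 April 2021.
Nothing else in the chronology tolls or restarts the period.

27 April 2021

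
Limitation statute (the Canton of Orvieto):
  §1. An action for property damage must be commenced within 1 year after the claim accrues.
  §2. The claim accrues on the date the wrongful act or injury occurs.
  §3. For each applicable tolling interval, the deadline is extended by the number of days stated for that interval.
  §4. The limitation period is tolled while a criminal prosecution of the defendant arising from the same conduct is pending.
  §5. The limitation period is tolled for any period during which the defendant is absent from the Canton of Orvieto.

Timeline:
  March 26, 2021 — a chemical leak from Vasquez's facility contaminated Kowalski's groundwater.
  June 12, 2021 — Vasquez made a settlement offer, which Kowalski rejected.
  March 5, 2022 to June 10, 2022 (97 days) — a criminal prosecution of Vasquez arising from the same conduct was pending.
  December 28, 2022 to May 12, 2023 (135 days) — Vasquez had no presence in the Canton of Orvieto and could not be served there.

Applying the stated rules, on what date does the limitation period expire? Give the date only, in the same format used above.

The claim accrued on March 26, 2021, the date of the act.
1 year from March 26, 2021 is March 26, 2022.
The pending criminal prosecution from March 5, 2022 to June 10, 2022 tolled the period for 97 days, extending the deadline to July 1, 2022.
The defendant's absence from the jurisdiction from December 28, 2022 to May 12, 2023 began after the period had already run on July 1, 2022, so it has no tolling effect.
None of the other events listed affects the running of the period under the stated rules.

July 1, 2022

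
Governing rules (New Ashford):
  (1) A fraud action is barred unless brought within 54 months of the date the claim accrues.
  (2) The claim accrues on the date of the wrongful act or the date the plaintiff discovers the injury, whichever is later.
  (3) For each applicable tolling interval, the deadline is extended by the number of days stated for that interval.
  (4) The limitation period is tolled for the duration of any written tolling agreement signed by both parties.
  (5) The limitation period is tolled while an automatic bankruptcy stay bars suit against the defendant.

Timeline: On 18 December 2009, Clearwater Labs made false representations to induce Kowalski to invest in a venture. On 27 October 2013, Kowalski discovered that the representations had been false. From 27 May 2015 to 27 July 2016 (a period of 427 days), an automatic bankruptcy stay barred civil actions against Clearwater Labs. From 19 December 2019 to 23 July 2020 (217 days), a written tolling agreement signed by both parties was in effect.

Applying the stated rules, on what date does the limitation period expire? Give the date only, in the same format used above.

28 June 2019

Because discovery on 27 October 2013 post-dates the 18 December 2009 act, accrual under the later-of rule falls on 27 October 2013.
Adding the 54 months base period to 27 October 2013 gives a deadline of 27 April 2018, before any tolling.
Because the automatic bankruptcy stay ran from 27 May 2015 to 27 July 2016, the deadline is extended by 427 days to 28 June 2019.
The written tolling agreement starting 19 December 2019 came too late — the period had run on 28 June 2019 — and so does not extend the deadline.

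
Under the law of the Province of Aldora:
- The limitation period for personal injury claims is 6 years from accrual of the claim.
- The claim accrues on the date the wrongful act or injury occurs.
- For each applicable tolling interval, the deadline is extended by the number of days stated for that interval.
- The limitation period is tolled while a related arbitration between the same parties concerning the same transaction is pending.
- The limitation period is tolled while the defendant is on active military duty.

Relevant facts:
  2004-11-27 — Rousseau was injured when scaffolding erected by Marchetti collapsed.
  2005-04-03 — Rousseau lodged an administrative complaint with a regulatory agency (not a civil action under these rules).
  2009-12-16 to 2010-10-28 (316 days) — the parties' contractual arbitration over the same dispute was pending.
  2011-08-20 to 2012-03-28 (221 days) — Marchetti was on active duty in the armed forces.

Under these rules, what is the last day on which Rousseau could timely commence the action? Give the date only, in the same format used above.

The limitation period began to run on 2004-11-27.
6 years from 2004-11-27 is 2010-11-27.
The period was tolled for 316 days by the pending related arbitration (2009-12-16 to 2010-10-28), pushing the deadline to 2011-10-09.
The period was tolled for 221 days by the defendant's active military service (2011-08-20 to 2012-03-28), pushing the deadline to 2012-05-17.
The other events in the timeline have no effect on the limitation period under the stated rules.

2012-05-17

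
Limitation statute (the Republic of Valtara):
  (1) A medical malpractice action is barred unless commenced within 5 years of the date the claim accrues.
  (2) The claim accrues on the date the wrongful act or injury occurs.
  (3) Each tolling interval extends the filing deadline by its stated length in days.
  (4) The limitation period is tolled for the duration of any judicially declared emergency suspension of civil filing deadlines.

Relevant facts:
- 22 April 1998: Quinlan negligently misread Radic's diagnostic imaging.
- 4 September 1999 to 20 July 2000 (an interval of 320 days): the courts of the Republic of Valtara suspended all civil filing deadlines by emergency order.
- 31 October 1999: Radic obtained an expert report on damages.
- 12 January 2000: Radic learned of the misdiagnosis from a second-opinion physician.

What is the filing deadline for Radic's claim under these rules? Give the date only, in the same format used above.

7 March 2004

The claim accrued on 22 April 1998, when the wrongful act occurred; under the stated occurrence rule the 12 January 2000 discovery does not delay accrual.
5 years from 22 April 1998 is 22 April 2003.
The emergency suspension of filing deadlines from 4 September 1999 to 20 July 2000 tolled the period for 320 days, extending the deadline to 7 March 2004.
None of the other events listed affects the running of the period under the stated rules.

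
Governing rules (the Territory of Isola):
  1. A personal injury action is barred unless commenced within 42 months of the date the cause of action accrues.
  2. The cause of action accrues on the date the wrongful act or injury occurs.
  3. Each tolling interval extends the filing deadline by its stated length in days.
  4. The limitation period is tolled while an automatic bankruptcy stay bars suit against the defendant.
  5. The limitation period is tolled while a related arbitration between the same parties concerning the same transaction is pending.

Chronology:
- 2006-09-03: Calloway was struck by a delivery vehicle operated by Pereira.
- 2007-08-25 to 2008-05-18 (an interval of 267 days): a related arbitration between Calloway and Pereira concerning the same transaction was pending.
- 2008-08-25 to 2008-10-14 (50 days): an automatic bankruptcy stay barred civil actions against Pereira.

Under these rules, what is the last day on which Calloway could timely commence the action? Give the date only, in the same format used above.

The claim accrued on 2006-09-03, when the wrongful act occurred.
Adding the 42 months base period to 2006-09-03 gives a deadline of 2010-03-03, before any tolling.
Because the pending related arbitration ran from 2007-08-25 to 2008-05-18, the deadline is extended by 267 days to 2010-11-25.
The period was tolled for 50 days by the automatic bankruptcy stay (2008-08-25 to 2008-10-14), pushing the deadline to 2011-01-14.

2011-01-14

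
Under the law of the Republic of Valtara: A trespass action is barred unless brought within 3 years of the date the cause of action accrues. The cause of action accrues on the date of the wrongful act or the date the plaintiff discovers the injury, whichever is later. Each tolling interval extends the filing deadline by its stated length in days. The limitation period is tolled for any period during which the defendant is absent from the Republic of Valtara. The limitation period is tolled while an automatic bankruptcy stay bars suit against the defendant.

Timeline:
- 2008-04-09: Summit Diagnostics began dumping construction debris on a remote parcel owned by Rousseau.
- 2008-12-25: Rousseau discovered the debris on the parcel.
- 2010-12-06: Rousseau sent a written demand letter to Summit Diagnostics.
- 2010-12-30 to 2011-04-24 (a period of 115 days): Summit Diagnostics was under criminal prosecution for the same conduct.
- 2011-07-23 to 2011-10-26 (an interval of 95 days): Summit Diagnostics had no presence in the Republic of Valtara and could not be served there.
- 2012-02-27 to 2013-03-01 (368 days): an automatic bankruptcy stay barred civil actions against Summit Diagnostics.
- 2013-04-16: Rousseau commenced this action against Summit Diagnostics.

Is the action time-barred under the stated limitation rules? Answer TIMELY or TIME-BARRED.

Taking the later of the act (2008-04-09) and discovery (2008-12-25), the claim accrued on 2008-12-25.
3 years from 2008-12-25 is 2011-12-25.
The defendant's absence from the jurisdiction from 2011-07-23 to 2011-10-26 tolled the period for 95 days, extending the deadline to 2012-03-29.
Because the automatic bankruptcy stay ran from 2012-02-27 to 2013-03-01, the deadline is extended by 368 days to 2013-04-01.
The pending criminal prosecution from 2010-12-30 to 2011-04-24 does not toll the period, because no stated rule makes a criminal prosecution a tolling event.
The other events in the timeline have no effect on the limitation period under the stated rules.
Filing on 2013-04-16 missed the 2013-04-01 deadline — the action is time-barred.

TIME-BARRED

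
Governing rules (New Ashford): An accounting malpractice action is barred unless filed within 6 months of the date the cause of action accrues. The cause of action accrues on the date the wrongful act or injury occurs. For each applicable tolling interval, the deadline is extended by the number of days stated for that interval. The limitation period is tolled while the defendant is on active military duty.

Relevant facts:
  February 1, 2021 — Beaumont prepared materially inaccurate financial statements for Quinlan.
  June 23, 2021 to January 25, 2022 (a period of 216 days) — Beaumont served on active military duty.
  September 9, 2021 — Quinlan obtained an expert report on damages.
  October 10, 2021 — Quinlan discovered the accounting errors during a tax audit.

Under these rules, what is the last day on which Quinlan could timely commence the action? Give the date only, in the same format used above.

The claim accrued on February 1, 2021, when the wrongful act occurred; under the stated occurrence rule the October 10, 2021 discovery does not delay accrual.
6 months from February 1, 2021 is August 1, 2021.
The defendant's active military service from June 23, 2021 to January 25, 2022 tolled the period for 216 days, extending the deadline to March 5, 2022.
None of the other events listed affects the running of the period under the stated rules.

March 5, 2022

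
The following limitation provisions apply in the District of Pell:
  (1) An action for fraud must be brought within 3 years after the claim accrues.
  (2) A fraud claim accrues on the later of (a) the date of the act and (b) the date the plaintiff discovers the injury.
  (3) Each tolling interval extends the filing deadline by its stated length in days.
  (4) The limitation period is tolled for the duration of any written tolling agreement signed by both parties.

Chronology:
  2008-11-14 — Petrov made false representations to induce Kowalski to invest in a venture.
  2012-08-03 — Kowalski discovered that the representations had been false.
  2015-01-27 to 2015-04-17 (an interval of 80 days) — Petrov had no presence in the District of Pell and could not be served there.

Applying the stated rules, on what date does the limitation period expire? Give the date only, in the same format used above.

2015-08-03

Because discovery on 2012-08-03 post-dates the 2008-11-14 act, accrual under the later-of rule falls on 2012-08-03.
3 years from 2012-08-03 is 2015-08-03.
Although the defendant's absence ran from 2015-01-27 to 2015-04-17, the stated rules do not make that a tolling event, so it is disregarded.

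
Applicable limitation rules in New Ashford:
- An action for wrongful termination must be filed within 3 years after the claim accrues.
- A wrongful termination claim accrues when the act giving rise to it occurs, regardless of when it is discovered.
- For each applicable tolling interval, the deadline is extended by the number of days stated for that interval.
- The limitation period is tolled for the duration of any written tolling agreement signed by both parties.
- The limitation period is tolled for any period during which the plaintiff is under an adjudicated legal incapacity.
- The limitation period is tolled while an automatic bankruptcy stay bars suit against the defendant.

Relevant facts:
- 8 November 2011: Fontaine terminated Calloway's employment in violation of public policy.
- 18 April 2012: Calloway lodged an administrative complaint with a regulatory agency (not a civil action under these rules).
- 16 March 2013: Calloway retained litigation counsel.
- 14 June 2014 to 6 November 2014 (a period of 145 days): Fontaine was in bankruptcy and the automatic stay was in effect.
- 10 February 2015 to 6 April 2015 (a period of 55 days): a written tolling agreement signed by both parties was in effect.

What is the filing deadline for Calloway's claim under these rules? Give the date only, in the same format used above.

The claim accrued on 8 November 2011, when the wrongful act occurred.
3 years from 8 November 2011 is 8 November 2014.
The automatic bankruptcy stay from 14 June 2014 to 6 November 2014 tolled the period for 145 days, extending the deadline to 2 April 2015.
Because the written tolling agreement ran from 10 February 2015 to 6 April 2015, the deadline is extended by 55 days to 27 May 2015.
Nothing else in the chronology tolls or restarts the period.

27 May 2015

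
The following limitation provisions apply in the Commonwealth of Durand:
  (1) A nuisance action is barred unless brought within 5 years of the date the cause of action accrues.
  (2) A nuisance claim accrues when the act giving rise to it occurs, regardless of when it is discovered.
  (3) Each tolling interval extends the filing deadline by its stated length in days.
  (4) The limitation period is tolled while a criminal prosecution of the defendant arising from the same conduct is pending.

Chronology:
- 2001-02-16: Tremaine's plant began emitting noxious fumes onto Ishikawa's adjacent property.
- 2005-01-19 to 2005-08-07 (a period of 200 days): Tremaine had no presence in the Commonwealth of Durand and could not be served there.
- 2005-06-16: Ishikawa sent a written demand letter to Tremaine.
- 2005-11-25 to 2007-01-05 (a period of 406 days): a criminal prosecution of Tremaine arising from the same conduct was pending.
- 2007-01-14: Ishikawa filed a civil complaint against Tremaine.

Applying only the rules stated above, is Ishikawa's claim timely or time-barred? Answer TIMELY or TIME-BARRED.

The claim accrued on 2001-02-16, when the wrongful act occurred.
Adding the 5 years base period to 2001-02-16 gives a deadline of 2006-02-16, before any tolling.
The period was tolled for 406 days by the pending criminal prosecution (2005-11-25 to 2007-01-05), pushing the deadline to 2007-03-29.
The defendant's absence from the jurisdiction from 2005-01-19 to 2005-08-07 does not toll the period, because no stated rule makes the defendant's absence a tolling event.
None of the other events listed affects the running of the period under the stated rules.
Ishikawa filed on 2007-01-14, before the 2007-03-29 deadline, so the action is timely.

TIMELY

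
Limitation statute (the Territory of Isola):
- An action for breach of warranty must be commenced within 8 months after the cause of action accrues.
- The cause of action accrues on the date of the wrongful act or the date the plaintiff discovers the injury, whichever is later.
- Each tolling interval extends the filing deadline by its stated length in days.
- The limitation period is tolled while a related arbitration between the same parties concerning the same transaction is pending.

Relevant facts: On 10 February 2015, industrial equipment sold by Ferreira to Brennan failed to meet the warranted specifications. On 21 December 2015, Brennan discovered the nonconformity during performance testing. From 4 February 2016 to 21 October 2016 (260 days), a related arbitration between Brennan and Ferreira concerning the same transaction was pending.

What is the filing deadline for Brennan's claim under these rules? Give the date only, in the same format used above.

8 May 2017

The claim accrued on 21 December 2015 — the later of the 10 February 2015 act and the 21 December 2015 discovery.
8 months from 21 December 2015 is 21 August 2016.
The pending related arbitration from 4 February 2016 to 21 October 2016 tolled the period for 260 days, extending the deadline to 8 May 2017.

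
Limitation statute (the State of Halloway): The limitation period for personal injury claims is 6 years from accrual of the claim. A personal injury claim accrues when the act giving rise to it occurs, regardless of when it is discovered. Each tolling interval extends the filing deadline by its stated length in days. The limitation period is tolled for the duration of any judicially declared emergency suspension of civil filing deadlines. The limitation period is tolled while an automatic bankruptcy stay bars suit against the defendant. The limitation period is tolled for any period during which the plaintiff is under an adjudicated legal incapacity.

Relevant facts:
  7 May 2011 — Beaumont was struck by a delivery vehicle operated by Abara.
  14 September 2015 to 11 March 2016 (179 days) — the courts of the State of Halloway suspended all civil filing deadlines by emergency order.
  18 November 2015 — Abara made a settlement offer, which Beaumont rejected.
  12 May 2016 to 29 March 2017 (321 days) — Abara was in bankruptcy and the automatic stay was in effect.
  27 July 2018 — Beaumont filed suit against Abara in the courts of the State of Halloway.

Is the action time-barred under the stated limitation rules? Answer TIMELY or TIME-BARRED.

TIMELY

The limitation period began to run on 7 May 2011.
6 years from 7 May 2011 is 7 May 2017.
The emergency suspension of filing deadlines from 14 September 2015 to 11 March 2016 tolled the period for 179 days, extending the deadline to 2 November 2017.
Because the automatic bankruptcy stay ran from 12 May 2016 to 29 March 2017, the deadline is extended by 321 days to 19 September 2018.
Nothing else in the chronology tolls or restarts the period.
The 27 July 2018 filing precedes the 19 September 2018 deadline; the claim is timely.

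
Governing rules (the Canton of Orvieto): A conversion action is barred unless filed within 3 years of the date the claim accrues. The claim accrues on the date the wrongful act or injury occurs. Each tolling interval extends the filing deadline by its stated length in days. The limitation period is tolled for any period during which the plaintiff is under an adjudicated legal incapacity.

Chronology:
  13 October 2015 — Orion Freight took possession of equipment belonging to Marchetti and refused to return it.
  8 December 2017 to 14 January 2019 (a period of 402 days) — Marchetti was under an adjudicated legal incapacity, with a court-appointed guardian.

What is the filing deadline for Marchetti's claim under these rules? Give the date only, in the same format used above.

19 November 2019

The claim accrued on 13 October 2015, the date of the act.
3 years from 13 October 2015 is 13 October 2018.
The period was tolled for 402 days by the plaintiff's legal incapacity (8 December 2017 to 14 January 2019), pushing the deadline to 19 November 2019.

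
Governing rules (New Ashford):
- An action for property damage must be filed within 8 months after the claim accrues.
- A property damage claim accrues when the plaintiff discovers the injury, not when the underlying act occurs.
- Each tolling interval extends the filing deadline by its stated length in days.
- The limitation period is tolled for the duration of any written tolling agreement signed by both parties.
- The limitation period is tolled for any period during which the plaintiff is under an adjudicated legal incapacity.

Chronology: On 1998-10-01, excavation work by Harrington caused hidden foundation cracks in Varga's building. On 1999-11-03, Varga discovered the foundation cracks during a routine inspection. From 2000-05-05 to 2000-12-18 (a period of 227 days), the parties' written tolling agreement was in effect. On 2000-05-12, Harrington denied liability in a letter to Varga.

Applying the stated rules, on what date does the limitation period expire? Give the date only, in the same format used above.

2001-02-15

Accrual is tied to discovery, so the period began on 1999-11-03 rather than on 1998-10-01 when the act occurred.
8 months from 1999-11-03 is 2000-07-03.
The written tolling agreement from 2000-05-05 to 2000-12-18 tolled the period for 227 days, extending the deadline to 2001-02-15.
None of the other events listed affects the running of the period under the stated rules.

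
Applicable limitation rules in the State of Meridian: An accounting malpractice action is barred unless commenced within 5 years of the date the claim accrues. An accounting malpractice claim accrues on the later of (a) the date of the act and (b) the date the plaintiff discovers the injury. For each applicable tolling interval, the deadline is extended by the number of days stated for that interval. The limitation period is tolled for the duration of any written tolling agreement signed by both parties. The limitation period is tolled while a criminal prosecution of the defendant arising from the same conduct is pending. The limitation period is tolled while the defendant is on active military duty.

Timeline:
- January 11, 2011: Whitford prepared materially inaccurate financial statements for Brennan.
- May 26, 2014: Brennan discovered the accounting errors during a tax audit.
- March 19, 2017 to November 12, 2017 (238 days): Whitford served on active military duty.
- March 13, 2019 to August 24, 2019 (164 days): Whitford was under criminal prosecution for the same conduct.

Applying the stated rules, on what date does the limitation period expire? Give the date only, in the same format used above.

July 1, 2020

Taking the later of the act (January 11, 2011) and discovery (May 26, 2014), the claim accrued on May 26, 2014.
Adding the 5 years base period to May 26, 2014 gives a deadline of May 26, 2019, before any tolling.
Because the defendant's active military service ran from March 19, 2017 to November 12, 2017, the deadline is extended by 238 days to January 19, 2020.
Because the pending criminal prosecution ran from March 13, 2019 to August 24, 2019, the deadline is extended by 164 days to July 1, 2020.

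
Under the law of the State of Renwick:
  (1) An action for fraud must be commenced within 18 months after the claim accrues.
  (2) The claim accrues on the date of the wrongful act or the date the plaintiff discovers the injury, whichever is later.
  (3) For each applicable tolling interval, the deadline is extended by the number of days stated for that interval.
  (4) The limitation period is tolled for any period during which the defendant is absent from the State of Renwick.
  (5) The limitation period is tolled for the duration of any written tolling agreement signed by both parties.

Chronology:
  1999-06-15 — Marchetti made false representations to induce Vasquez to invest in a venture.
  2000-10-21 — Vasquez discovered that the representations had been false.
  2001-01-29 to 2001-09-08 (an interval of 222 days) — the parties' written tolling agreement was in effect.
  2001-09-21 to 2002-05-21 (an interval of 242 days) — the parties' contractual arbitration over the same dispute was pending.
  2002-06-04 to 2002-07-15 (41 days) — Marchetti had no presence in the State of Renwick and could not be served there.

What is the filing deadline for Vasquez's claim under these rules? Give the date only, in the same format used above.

2003-01-09

Taking the later of the act (1999-06-15) and discovery (2000-10-21), the claim accrued on 2000-10-21.
18 months from 2000-10-21 is 2002-04-21.
The written tolling agreement from 2001-01-29 to 2001-09-08 tolled the period for 222 days, extending the deadline to 2002-11-29.
The defendant's absence from the jurisdiction from 2002-06-04 to 2002-07-15 tolled the period for 41 days, extending the deadline to 2003-01-09.
The pending related arbitration from 2001-09-21 to 2002-05-21 does not toll the period, because no stated rule makes a pending arbitration a tolling event.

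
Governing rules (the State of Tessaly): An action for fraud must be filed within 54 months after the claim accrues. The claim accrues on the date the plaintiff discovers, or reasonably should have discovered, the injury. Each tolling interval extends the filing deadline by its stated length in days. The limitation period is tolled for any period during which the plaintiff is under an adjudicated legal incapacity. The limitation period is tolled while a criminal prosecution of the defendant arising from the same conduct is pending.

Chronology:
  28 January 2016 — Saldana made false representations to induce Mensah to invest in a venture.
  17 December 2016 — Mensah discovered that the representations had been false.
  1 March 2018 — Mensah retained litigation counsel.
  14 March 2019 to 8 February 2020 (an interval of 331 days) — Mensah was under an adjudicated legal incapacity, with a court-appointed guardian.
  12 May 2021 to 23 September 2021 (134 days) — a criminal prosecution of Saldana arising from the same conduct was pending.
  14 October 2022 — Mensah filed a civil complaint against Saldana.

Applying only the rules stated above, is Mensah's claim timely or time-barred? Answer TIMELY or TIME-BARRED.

TIME-BARRED

Under the discovery rule, the claim accrued on 17 December 2016, when Mensah discovered the injury — not on the 28 January 2016 date of the underlying act.
The untolled deadline — 54 months after 17 December 2016 — is 17 June 2021.
Because the plaintiff's legal incapacity ran from 14 March 2019 to 8 February 2020, the deadline is extended by 331 days to 14 May 2022.
The period was tolled for 134 days by the pending criminal prosecution (12 May 2021 to 23 September 2021), pushing the deadline to 25 September 2022.
Nothing else in the chronology tolls or restarts the period.
The 14 October 2022 filing falls after the 25 September 2022 deadline; the claim is time-barred.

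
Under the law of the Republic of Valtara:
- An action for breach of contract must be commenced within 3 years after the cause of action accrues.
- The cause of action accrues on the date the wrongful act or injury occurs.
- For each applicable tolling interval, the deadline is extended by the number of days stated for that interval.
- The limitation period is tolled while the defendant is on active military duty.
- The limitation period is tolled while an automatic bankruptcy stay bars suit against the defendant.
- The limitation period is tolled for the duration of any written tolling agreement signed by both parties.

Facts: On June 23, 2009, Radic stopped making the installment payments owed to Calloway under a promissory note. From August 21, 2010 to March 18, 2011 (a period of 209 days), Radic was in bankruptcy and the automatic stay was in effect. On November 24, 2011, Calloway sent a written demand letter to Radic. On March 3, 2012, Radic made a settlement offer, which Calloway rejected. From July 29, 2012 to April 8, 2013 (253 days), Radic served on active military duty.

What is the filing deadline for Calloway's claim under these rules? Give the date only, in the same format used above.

September 28, 2013

The claim accrued on June 23, 2009, when the wrongful act occurred.
The untolled deadline — 3 years after June 23, 2009 — is June 23, 2012.
The automatic bankruptcy stay from August 21, 2010 to March 18, 2011 tolled the period for 209 days, extending the deadline to January 18, 2013.
The period was tolled for 253 days by the defendant's active military service (July 29, 2012 to April 8, 2013), pushing the deadline to September 28, 2013.
Nothing else in the chronology tolls or restarts the period.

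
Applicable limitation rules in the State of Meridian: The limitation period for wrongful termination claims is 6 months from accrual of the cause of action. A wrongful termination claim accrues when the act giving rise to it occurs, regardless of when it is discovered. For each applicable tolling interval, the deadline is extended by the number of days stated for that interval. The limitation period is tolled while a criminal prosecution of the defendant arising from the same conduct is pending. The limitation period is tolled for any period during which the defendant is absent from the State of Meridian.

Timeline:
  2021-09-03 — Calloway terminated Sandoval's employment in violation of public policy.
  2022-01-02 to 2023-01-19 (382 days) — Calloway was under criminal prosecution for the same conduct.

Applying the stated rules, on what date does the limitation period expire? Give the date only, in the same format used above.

2023-03-20

The limitation period began to run on 2021-09-03.
6 months from 2021-09-03 is 2022-03-03.
The period was tolled for 382 days by the pending criminal prosecution (2022-01-02 to 2023-01-19), pushing the deadline to 2023-03-20.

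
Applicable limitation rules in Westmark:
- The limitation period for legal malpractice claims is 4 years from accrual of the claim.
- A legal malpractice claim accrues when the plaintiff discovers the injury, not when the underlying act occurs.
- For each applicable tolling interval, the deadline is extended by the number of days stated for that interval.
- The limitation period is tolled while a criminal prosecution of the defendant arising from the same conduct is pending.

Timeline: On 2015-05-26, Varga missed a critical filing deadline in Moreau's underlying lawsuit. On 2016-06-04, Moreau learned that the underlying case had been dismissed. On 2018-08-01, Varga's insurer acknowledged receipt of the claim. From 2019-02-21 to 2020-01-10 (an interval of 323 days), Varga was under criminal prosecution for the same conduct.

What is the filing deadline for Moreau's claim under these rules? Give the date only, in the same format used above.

2021-04-23

Under the discovery rule, the claim accrued on 2016-06-04, when Moreau discovered the injury — not on the 2015-05-26 date of the underlying act.
The untolled deadline — 4 years after 2016-06-04 — is 2020-06-04.
The pending criminal prosecution from 2019-02-21 to 2020-01-10 tolled the period for 323 days, extending the deadline to 2021-04-23.
None of the other events listed affects the running of the period under the stated rules.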